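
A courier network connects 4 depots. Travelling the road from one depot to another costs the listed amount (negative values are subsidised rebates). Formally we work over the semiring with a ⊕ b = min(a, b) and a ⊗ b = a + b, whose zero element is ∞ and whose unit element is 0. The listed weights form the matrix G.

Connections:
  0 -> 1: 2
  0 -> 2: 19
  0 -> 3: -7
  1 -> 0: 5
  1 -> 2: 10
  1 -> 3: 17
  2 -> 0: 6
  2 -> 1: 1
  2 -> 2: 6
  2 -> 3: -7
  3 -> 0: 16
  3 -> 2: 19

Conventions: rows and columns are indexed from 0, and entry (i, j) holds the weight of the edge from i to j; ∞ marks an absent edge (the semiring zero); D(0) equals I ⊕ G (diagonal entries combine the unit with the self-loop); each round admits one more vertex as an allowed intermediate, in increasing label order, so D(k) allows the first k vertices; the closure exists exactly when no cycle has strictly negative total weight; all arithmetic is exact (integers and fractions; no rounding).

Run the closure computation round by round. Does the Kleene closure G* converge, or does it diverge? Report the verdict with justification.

D(0):
  [0, 2, 19, -7]
  [5, 0, 10, 17]
  [6, 1, 0, -7]
  [16, ∞, 19, 0]
D(1):
  [0, 2, 19, -7]
  [5, 0, 10, -2]
  [6, 1, 0, -7]
  [16, 18, 19, 0]
D(2):
  [0, 2, 12, -7]
  [5, 0, 10, -2]
  [6, 1, 0, -7]
  [16, 18, 19, 0]
D(3):
  [0, 2, 12, -7]
  [5, 0, 10, -2]
  [6, 1, 0, -7]
  [16, 18, 19, 0]
D(4):
  [0, 2, 12, -7]
  [5, 0, 10, -2]
  [6, 1, 0, -7]
  [16, 18, 19, 0]
Key observation: every diagonal entry stays at the unit through all rounds, so no improving cycle exists.
Answer: CONVERGES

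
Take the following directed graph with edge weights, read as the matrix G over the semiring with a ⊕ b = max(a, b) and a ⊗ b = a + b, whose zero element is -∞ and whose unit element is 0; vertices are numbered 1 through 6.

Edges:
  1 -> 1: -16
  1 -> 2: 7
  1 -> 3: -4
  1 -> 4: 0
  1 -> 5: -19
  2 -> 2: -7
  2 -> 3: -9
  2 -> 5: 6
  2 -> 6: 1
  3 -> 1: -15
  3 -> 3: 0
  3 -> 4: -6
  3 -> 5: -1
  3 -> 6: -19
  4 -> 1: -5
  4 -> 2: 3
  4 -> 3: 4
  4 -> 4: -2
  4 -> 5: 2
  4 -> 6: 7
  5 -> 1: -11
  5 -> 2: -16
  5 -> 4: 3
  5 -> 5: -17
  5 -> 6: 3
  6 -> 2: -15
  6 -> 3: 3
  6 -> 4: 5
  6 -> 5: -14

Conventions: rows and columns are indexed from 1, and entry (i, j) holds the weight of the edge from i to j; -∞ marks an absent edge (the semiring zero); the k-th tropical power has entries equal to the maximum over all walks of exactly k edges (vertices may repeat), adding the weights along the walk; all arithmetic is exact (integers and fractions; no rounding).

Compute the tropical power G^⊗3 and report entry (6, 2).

G^⊗2:
  [-5, 3, 4, -2, 13, 8]
  [-5, -10, 4, 9, -1, 9]
  [-11, -3, 0, 2, -1, 2]
  [-7, 2, 10, 12, 9, 5]
  [-2, 6, 7, 8, 5, 10]
  [0, 8, 9, 3, 7, 12]
G^⊗3:
  [2, 2, 11, 16, 9, 16]
  [4, 12, 13, 14, 11, 16]
  [-3, 5, 6, 7, 4, 9]
  [7, 15, 16, 12, 14, 19]
  [3, 11, 13, 15, 12, 15]
  [-2, 7, 15, 17, 14, 10]
Key observation: the optimum is the walk 6->4->1->2, with weight 5 + (-5) + 7 = 7.
Optimal value attained by: walk 6->4->1->2.
Answer: (G^⊗3)[6][2] = 7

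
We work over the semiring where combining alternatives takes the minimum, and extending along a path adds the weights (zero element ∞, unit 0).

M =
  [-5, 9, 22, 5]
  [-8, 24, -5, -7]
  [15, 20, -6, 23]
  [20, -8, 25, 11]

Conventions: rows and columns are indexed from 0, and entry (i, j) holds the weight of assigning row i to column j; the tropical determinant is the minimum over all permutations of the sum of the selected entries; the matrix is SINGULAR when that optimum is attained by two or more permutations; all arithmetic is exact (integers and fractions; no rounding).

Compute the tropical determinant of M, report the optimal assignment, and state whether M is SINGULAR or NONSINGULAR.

σ = (0, 1, 2, 3): (-5) + 24 + (-6) + 11 = 24
σ = (0, 1, 3, 2): (-5) + 24 + 23 + 25 = 67
σ = (0, 2, 1, 3): (-5) + (-5) + 20 + 11 = 21
σ = (0, 2, 3, 1): (-5) + (-5) + 23 + (-8) = 5
σ = (0, 3, 1, 2): (-5) + (-7) + 20 + 25 = 33
σ = (0, 3, 2, 1): (-5) + (-7) + (-6) + (-8) = -26
σ = (1, 0, 2, 3): 9 + (-8) + (-6) + 11 = 6
σ = (1, 0, 3, 2): 9 + (-8) + 23 + 25 = 49
σ = (1, 2, 0, 3): 9 + (-5) + 15 + 11 = 30
σ = (1, 2, 3, 0): 9 + (-5) + 23 + 20 = 47
σ = (1, 3, 0, 2): 9 + (-7) + 15 + 25 = 42
σ = (1, 3, 2, 0): 9 + (-7) + (-6) + 20 = 16
σ = (2, 0, 1, 3): 22 + (-8) + 20 + 11 = 45
σ = (2, 0, 3, 1): 22 + (-8) + 23 + (-8) = 29
σ = (2, 1, 0, 3): 22 + 24 + 15 + 11 = 72
σ = (2, 1, 3, 0): 22 + 24 + 23 + 20 = 89
σ = (2, 3, 0, 1): 22 + (-7) + 15 + (-8) = 22
σ = (2, 3, 1, 0): 22 + (-7) + 20 + 20 = 55
σ = (3, 0, 1, 2): 5 + (-8) + 20 + 25 = 42
σ = (3, 0, 2, 1): 5 + (-8) + (-6) + (-8) = -17
σ = (3, 1, 0, 2): 5 + 24 + 15 + 25 = 69
σ = (3, 1, 2, 0): 5 + 24 + (-6) + 20 = 43
σ = (3, 2, 0, 1): 5 + (-5) + 15 + (-8) = 7
σ = (3, 2, 1, 0): 5 + (-5) + 20 + 20 = 40
Optimal value attained by: σ = (0, 3, 2, 1).
Answer: det⊕(M) = -26; verdict: NONSINGULAR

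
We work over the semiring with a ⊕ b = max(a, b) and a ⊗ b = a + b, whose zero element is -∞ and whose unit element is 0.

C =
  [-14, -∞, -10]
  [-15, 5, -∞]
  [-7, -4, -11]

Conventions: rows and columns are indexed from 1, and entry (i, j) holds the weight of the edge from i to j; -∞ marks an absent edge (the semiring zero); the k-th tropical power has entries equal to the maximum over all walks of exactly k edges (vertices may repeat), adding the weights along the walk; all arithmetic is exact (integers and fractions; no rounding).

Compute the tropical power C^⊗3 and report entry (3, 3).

C^⊗2:
  [-17, -14, -21]
  [-10, 10, -25]
  [-18, 1, -17]
C^⊗3:
  [-28, -9, -27]
  [-5, 15, -20]
  [-14, 6, -28]
Key observation: the optimum is the walk 3->1->3->3, with weight (-7) + (-10) + (-11) = -28.
Optimal value attained by: walk 3->1->3->3.
Answer: (C^⊗3)[3][3] = -28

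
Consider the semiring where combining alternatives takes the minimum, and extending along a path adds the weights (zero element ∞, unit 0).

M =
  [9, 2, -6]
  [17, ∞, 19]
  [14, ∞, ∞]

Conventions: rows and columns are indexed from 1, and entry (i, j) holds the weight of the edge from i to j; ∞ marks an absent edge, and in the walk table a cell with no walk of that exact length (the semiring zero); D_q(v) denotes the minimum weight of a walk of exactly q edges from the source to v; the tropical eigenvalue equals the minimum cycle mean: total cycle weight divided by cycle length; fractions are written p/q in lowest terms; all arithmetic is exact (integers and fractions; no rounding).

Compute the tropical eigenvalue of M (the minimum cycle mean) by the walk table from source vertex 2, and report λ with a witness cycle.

q=0: [∞, 0, ∞]
q=1: [17, ∞, 19]
q=2: [26, 19, 11]
q=3: [25, 28, 20]
Optimal cycle mean attained by: cycle 1->3->1, total (-6) + 14, length 2.
Answer: λ = 4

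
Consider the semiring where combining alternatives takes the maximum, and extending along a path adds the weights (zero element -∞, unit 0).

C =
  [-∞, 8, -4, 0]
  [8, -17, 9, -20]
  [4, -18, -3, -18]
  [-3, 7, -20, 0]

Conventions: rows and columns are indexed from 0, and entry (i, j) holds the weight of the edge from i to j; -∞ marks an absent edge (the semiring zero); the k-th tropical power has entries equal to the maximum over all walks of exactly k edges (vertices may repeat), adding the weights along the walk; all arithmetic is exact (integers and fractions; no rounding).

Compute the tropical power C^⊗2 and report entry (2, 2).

C^⊗2:
  [16, 7, 17, 0]
  [13, 16, 6, 8]
  [1, 12, 0, 4]
  [15, 7, 16, 0]
Key observation: the optimum is the walk 2->0->2, with weight 4 + (-4) = 0.
Optimal value attained by: walk 2->0->2.
Answer: (C^⊗2)[2][2] = 0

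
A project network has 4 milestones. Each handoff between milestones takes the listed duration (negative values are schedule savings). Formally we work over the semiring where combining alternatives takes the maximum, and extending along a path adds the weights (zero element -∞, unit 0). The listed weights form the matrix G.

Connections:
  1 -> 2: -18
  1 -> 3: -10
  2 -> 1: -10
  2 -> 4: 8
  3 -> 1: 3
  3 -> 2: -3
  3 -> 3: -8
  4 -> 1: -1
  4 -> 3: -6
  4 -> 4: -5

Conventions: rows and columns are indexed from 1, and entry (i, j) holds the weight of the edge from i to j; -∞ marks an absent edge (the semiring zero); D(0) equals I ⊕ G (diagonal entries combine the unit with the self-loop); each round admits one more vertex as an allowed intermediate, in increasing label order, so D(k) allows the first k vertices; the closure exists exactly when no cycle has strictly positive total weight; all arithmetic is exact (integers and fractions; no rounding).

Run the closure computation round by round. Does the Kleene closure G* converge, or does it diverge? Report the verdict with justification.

D(0):
  [0, -18, -10, -∞]
  [-10, 0, -∞, 8]
  [3, -3, 0, -∞]
  [-1, -∞, -6, 0]
D(1):
  [0, -18, -10, -∞]
  [-10, 0, -20, 8]
  [3, -3, 0, -∞]
  [-1, -19, -6, 0]
D(2):
  [0, -18, -10, -10]
  [-10, 0, -20, 8]
  [3, -3, 0, 5]
  [-1, -19, -6, 0]
D(3):
  [0, -13, -10, -5]
  [-10, 0, -20, 8]
  [3, -3, 0, 5]
  [-1, -9, -6, 0]
D(4):
  [0, -13, -10, -5]
  [7, 0, 2, 8]
  [4, -3, 0, 5]
  [-1, -9, -6, 0]
Key observation: every diagonal entry stays at the unit through all rounds, so no improving cycle exists.
Answer: CONVERGES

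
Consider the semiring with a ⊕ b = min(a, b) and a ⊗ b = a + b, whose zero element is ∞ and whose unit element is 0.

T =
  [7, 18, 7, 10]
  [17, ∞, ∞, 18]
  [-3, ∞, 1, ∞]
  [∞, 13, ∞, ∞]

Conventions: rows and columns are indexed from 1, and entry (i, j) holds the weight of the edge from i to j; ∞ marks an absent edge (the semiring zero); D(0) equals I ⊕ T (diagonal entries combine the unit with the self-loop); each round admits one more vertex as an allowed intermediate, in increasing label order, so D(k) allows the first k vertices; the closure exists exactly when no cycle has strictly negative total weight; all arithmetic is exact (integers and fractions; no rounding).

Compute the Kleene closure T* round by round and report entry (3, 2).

D(0):
  [0, 18, 7, 10]
  [17, 0, ∞, 18]
  [-3, ∞, 0, ∞]
  [∞, 13, ∞, 0]
D(1):
  [0, 18, 7, 10]
  [17, 0, 24, 18]
  [-3, 15, 0, 7]
  [∞, 13, ∞, 0]
D(2):
  [0, 18, 7, 10]
  [17, 0, 24, 18]
  [-3, 15, 0, 7]
  [30, 13, 37, 0]
D(3):
  [0, 18, 7, 10]
  [17, 0, 24, 18]
  [-3, 15, 0, 7]
  [30, 13, 37, 0]
D(4):
  [0, 18, 7, 10]
  [17, 0, 24, 18]
  [-3, 15, 0, 7]
  [30, 13, 37, 0]
Answer: T*[3][2] = 15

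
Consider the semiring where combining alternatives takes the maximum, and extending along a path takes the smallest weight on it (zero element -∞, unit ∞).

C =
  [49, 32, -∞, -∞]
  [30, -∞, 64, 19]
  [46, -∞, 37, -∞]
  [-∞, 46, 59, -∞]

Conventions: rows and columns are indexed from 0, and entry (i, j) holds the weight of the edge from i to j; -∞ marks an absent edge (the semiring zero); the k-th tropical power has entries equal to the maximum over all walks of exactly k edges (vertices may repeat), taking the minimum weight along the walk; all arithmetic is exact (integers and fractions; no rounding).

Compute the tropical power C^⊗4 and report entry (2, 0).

C^⊗2:
  [49, 32, 32, 19]
  [46, 30, 37, -∞]
  [46, 32, 37, -∞]
  [46, -∞, 46, 19]
C^⊗3:
  [49, 32, 32, 19]
  [46, 32, 37, 19]
  [46, 32, 37, 19]
  [46, 32, 37, -∞]
C^⊗4:
  [49, 32, 32, 19]
  [46, 32, 37, 19]
  [46, 32, 37, 19]
  [46, 32, 37, 19]
Key observation: the optimum is the walk 2->0->0->0->0, with weight 46 min 49 min 49 min 49 = 46.
Optimal value attained by: walk 2->0->0->0->0.
Answer: (C^⊗4)[2][0] = 46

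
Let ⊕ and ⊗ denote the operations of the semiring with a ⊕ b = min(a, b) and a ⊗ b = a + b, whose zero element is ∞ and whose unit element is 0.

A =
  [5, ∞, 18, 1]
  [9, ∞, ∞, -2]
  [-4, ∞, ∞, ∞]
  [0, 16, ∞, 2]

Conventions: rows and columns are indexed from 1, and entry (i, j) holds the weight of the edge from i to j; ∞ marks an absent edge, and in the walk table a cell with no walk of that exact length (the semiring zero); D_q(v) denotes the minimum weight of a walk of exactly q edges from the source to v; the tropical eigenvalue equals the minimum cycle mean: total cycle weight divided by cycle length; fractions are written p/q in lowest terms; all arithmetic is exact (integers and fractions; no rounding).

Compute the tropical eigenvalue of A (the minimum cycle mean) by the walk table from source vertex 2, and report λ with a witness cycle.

q=0: [∞, 0, ∞, ∞]
q=1: [9, ∞, ∞, -2]
q=2: [-2, 14, 27, 0]
q=3: [0, 16, 16, -1]
q=4: [-1, 15, 18, 1]
Optimal cycle mean attained by: cycle 1->4->1, total 1 + 0, length 2.
Answer: λ = 1/2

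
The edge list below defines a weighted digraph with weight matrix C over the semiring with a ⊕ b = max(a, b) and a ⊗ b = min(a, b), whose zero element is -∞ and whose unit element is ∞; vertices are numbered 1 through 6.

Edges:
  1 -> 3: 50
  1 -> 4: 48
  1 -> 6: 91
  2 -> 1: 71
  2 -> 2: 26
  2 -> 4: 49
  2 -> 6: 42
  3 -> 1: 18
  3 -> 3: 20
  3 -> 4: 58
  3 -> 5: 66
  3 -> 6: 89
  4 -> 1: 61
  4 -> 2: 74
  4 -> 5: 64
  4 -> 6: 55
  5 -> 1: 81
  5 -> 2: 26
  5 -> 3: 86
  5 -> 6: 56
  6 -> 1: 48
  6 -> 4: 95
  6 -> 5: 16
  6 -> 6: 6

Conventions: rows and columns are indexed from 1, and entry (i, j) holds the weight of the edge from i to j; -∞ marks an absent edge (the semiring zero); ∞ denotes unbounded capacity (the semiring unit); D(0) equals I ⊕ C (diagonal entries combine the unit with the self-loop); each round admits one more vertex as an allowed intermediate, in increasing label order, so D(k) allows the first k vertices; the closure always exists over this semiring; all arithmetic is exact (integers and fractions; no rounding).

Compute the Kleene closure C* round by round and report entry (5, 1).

D(0):
  [∞, -∞, 50, 48, -∞, 91]
  [71, ∞, -∞, 49, -∞, 42]
  [18, -∞, ∞, 58, 66, 89]
  [61, 74, -∞, ∞, 64, 55]
  [81, 26, 86, -∞, ∞, 56]
  [48, -∞, -∞, 95, 16, ∞]
D(1):
  [∞, -∞, 50, 48, -∞, 91]
  [71, ∞, 50, 49, -∞, 71]
  [18, -∞, ∞, 58, 66, 89]
  [61, 74, 50, ∞, 64, 61]
  [81, 26, 86, 48, ∞, 81]
  [48, -∞, 48, 95, 16, ∞]
D(2):
  [∞, -∞, 50, 48, -∞, 91]
  [71, ∞, 50, 49, -∞, 71]
  [18, -∞, ∞, 58, 66, 89]
  [71, 74, 50, ∞, 64, 71]
  [81, 26, 86, 48, ∞, 81]
  [48, -∞, 48, 95, 16, ∞]
D(3):
  [∞, -∞, 50, 50, 50, 91]
  [71, ∞, 50, 50, 50, 71]
  [18, -∞, ∞, 58, 66, 89]
  [71, 74, 50, ∞, 64, 71]
  [81, 26, 86, 58, ∞, 86]
  [48, -∞, 48, 95, 48, ∞]
D(4):
  [∞, 50, 50, 50, 50, 91]
  [71, ∞, 50, 50, 50, 71]
  [58, 58, ∞, 58, 66, 89]
  [71, 74, 50, ∞, 64, 71]
  [81, 58, 86, 58, ∞, 86]
  [71, 74, 50, 95, 64, ∞]
D(5):
  [∞, 50, 50, 50, 50, 91]
  [71, ∞, 50, 50, 50, 71]
  [66, 58, ∞, 58, 66, 89]
  [71, 74, 64, ∞, 64, 71]
  [81, 58, 86, 58, ∞, 86]
  [71, 74, 64, 95, 64, ∞]
D(6):
  [∞, 74, 64, 91, 64, 91]
  [71, ∞, 64, 71, 64, 71]
  [71, 74, ∞, 89, 66, 89]
  [71, 74, 64, ∞, 64, 71]
  [81, 74, 86, 86, ∞, 86]
  [71, 74, 64, 95, 64, ∞]
Answer: C*[5][1] = 81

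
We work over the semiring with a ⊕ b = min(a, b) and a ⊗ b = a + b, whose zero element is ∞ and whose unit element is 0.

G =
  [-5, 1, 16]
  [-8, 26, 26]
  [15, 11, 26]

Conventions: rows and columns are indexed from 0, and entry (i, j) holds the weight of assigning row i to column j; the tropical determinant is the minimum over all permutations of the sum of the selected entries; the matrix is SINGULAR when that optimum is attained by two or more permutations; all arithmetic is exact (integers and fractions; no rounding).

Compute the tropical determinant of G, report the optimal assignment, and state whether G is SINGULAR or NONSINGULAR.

σ = (0, 1, 2): (-5) + 26 + 26 = 47
σ = (0, 2, 1): (-5) + 26 + 11 = 32
σ = (1, 0, 2): 1 + (-8) + 26 = 19
σ = (1, 2, 0): 1 + 26 + 15 = 42
σ = (2, 0, 1): 16 + (-8) + 11 = 19
σ = (2, 1, 0): 16 + 26 + 15 = 57
Optimal value attained by: σ = (1, 0, 2).
Answer: det⊕(G) = 19; verdict: SINGULAR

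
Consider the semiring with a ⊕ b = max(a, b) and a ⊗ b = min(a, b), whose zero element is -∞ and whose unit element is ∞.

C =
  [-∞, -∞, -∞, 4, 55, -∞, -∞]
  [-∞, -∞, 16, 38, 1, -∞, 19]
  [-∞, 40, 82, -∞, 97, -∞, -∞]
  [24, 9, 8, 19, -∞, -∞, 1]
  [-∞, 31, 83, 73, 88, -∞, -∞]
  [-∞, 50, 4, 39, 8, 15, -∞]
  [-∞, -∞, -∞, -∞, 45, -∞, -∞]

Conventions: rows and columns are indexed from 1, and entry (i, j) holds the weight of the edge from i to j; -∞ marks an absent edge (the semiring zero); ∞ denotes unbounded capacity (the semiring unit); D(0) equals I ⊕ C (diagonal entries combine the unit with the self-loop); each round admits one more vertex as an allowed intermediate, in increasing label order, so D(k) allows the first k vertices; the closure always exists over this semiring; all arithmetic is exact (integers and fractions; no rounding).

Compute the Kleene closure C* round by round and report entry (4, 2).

D(0):
  [∞, -∞, -∞, 4, 55, -∞, -∞]
  [-∞, ∞, 16, 38, 1, -∞, 19]
  [-∞, 40, ∞, -∞, 97, -∞, -∞]
  [24, 9, 8, ∞, -∞, -∞, 1]
  [-∞, 31, 83, 73, ∞, -∞, -∞]
  [-∞, 50, 4, 39, 8, ∞, -∞]
  [-∞, -∞, -∞, -∞, 45, -∞, ∞]
D(1):
  [∞, -∞, -∞, 4, 55, -∞, -∞]
  [-∞, ∞, 16, 38, 1, -∞, 19]
  [-∞, 40, ∞, -∞, 97, -∞, -∞]
  [24, 9, 8, ∞, 24, -∞, 1]
  [-∞, 31, 83, 73, ∞, -∞, -∞]
  [-∞, 50, 4, 39, 8, ∞, -∞]
  [-∞, -∞, -∞, -∞, 45, -∞, ∞]
D(2):
  [∞, -∞, -∞, 4, 55, -∞, -∞]
  [-∞, ∞, 16, 38, 1, -∞, 19]
  [-∞, 40, ∞, 38, 97, -∞, 19]
  [24, 9, 9, ∞, 24, -∞, 9]
  [-∞, 31, 83, 73, ∞, -∞, 19]
  [-∞, 50, 16, 39, 8, ∞, 19]
  [-∞, -∞, -∞, -∞, 45, -∞, ∞]
D(3):
  [∞, -∞, -∞, 4, 55, -∞, -∞]
  [-∞, ∞, 16, 38, 16, -∞, 19]
  [-∞, 40, ∞, 38, 97, -∞, 19]
  [24, 9, 9, ∞, 24, -∞, 9]
  [-∞, 40, 83, 73, ∞, -∞, 19]
  [-∞, 50, 16, 39, 16, ∞, 19]
  [-∞, -∞, -∞, -∞, 45, -∞, ∞]
D(4):
  [∞, 4, 4, 4, 55, -∞, 4]
  [24, ∞, 16, 38, 24, -∞, 19]
  [24, 40, ∞, 38, 97, -∞, 19]
  [24, 9, 9, ∞, 24, -∞, 9]
  [24, 40, 83, 73, ∞, -∞, 19]
  [24, 50, 16, 39, 24, ∞, 19]
  [-∞, -∞, -∞, -∞, 45, -∞, ∞]
D(5):
  [∞, 40, 55, 55, 55, -∞, 19]
  [24, ∞, 24, 38, 24, -∞, 19]
  [24, 40, ∞, 73, 97, -∞, 19]
  [24, 24, 24, ∞, 24, -∞, 19]
  [24, 40, 83, 73, ∞, -∞, 19]
  [24, 50, 24, 39, 24, ∞, 19]
  [24, 40, 45, 45, 45, -∞, ∞]
D(6):
  [∞, 40, 55, 55, 55, -∞, 19]
  [24, ∞, 24, 38, 24, -∞, 19]
  [24, 40, ∞, 73, 97, -∞, 19]
  [24, 24, 24, ∞, 24, -∞, 19]
  [24, 40, 83, 73, ∞, -∞, 19]
  [24, 50, 24, 39, 24, ∞, 19]
  [24, 40, 45, 45, 45, -∞, ∞]
D(7):
  [∞, 40, 55, 55, 55, -∞, 19]
  [24, ∞, 24, 38, 24, -∞, 19]
  [24, 40, ∞, 73, 97, -∞, 19]
  [24, 24, 24, ∞, 24, -∞, 19]
  [24, 40, 83, 73, ∞, -∞, 19]
  [24, 50, 24, 39, 24, ∞, 19]
  [24, 40, 45, 45, 45, -∞, ∞]
Answer: C*[4][2] = 24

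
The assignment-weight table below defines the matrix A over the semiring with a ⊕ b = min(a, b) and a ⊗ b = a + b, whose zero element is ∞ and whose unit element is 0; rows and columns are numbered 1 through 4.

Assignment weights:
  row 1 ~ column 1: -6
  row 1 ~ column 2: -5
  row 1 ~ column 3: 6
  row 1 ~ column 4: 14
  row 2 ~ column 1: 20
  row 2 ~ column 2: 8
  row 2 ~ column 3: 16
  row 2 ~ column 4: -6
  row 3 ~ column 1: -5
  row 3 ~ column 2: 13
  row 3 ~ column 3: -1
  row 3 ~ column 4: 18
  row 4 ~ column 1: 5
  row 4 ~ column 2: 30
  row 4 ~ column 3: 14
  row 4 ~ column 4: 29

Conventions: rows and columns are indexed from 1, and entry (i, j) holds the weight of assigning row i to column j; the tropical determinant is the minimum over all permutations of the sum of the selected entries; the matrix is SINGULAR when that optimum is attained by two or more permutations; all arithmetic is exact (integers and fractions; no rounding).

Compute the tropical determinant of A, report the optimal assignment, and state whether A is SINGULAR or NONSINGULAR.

σ = (1, 2, 3, 4): (-6) + 8 + (-1) + 29 = 30
σ = (1, 2, 4, 3): (-6) + 8 + 18 + 14 = 34
σ = (1, 3, 2, 4): (-6) + 16 + 13 + 29 = 52
σ = (1, 3, 4, 2): (-6) + 16 + 18 + 30 = 58
σ = (1, 4, 2, 3): (-6) + (-6) + 13 + 14 = 15
σ = (1, 4, 3, 2): (-6) + (-6) + (-1) + 30 = 17
σ = (2, 1, 3, 4): (-5) + 20 + (-1) + 29 = 43
σ = (2, 1, 4, 3): (-5) + 20 + 18 + 14 = 47
σ = (2, 3, 1, 4): (-5) + 16 + (-5) + 29 = 35
σ = (2, 3, 4, 1): (-5) + 16 + 18 + 5 = 34
σ = (2, 4, 1, 3): (-5) + (-6) + (-5) + 14 = -2
σ = (2, 4, 3, 1): (-5) + (-6) + (-1) + 5 = -7
σ = (3, 1, 2, 4): 6 + 20 + 13 + 29 = 68
σ = (3, 1, 4, 2): 6 + 20 + 18 + 30 = 74
σ = (3, 2, 1, 4): 6 + 8 + (-5) + 29 = 38
σ = (3, 2, 4, 1): 6 + 8 + 18 + 5 = 37
σ = (3, 4, 1, 2): 6 + (-6) + (-5) + 30 = 25
σ = (3, 4, 2, 1): 6 + (-6) + 13 + 5 = 18
σ = (4, 1, 2, 3): 14 + 20 + 13 + 14 = 61
σ = (4, 1, 3, 2): 14 + 20 + (-1) + 30 = 63
σ = (4, 2, 1, 3): 14 + 8 + (-5) + 14 = 31
σ = (4, 2, 3, 1): 14 + 8 + (-1) + 5 = 26
σ = (4, 3, 1, 2): 14 + 16 + (-5) + 30 = 55
σ = (4, 3, 2, 1): 14 + 16 + 13 + 5 = 48
Optimal value attained by: σ = (2, 4, 3, 1).
Answer: det⊕(A) = -7; verdict: NONSINGULAR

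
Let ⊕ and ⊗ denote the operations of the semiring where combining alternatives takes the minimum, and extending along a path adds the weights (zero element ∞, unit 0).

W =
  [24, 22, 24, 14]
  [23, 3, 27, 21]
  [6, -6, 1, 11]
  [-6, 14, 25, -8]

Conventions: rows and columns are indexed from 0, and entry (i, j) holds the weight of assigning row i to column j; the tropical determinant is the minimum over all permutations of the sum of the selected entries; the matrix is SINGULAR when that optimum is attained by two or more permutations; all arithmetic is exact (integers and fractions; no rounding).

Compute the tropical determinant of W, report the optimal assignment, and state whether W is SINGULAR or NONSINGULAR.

σ = (0, 1, 2, 3): 24 + 3 + 1 + (-8) = 20
σ = (0, 1, 3, 2): 24 + 3 + 11 + 25 = 63
σ = (0, 2, 1, 3): 24 + 27 + (-6) + (-8) = 37
σ = (0, 2, 3, 1): 24 + 27 + 11 + 14 = 76
σ = (0, 3, 1, 2): 24 + 21 + (-6) + 25 = 64
σ = (0, 3, 2, 1): 24 + 21 + 1 + 14 = 60
σ = (1, 0, 2, 3): 22 + 23 + 1 + (-8) = 38
σ = (1, 0, 3, 2): 22 + 23 + 11 + 25 = 81
σ = (1, 2, 0, 3): 22 + 27 + 6 + (-8) = 47
σ = (1, 2, 3, 0): 22 + 27 + 11 + (-6) = 54
σ = (1, 3, 0, 2): 22 + 21 + 6 + 25 = 74
σ = (1, 3, 2, 0): 22 + 21 + 1 + (-6) = 38
σ = (2, 0, 1, 3): 24 + 23 + (-6) + (-8) = 33
σ = (2, 0, 3, 1): 24 + 23 + 11 + 14 = 72
σ = (2, 1, 0, 3): 24 + 3 + 6 + (-8) = 25
σ = (2, 1, 3, 0): 24 + 3 + 11 + (-6) = 32
σ = (2, 3, 0, 1): 24 + 21 + 6 + 14 = 65
σ = (2, 3, 1, 0): 24 + 21 + (-6) + (-6) = 33
σ = (3, 0, 1, 2): 14 + 23 + (-6) + 25 = 56
σ = (3, 0, 2, 1): 14 + 23 + 1 + 14 = 52
σ = (3, 1, 0, 2): 14 + 3 + 6 + 25 = 48
σ = (3, 1, 2, 0): 14 + 3 + 1 + (-6) = 12
σ = (3, 2, 0, 1): 14 + 27 + 6 + 14 = 61
σ = (3, 2, 1, 0): 14 + 27 + (-6) + (-6) = 29
Optimal value attained by: σ = (3, 1, 2, 0).
Answer: det⊕(W) = 12; verdict: NONSINGULAR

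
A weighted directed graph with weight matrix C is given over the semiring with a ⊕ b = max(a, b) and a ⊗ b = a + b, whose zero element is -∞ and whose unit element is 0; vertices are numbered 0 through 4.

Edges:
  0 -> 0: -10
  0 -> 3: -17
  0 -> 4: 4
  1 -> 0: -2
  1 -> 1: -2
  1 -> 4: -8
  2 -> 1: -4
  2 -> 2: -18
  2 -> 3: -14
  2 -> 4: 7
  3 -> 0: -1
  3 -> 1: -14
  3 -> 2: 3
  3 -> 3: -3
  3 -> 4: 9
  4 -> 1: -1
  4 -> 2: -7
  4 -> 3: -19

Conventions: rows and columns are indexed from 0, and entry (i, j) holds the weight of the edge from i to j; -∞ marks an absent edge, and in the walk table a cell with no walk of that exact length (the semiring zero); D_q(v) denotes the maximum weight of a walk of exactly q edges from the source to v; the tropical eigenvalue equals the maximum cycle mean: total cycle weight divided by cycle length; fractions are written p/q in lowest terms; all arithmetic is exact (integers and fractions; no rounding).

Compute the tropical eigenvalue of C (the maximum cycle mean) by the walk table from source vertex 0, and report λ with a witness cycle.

q=0: [0, -∞, -∞, -∞, -∞]
q=1: [-10, -∞, -∞, -17, 4]
q=2: [-18, 3, -3, -15, -6]
q=3: [1, 1, -12, -17, 4]
q=4: [-1, 3, -3, -15, 5]
q=5: [1, 4, -2, -14, 4]
Optimal cycle mean attained by: cycle 0->4->1->0, total 4 + (-1) + (-2), length 3.
Answer: λ = 1/3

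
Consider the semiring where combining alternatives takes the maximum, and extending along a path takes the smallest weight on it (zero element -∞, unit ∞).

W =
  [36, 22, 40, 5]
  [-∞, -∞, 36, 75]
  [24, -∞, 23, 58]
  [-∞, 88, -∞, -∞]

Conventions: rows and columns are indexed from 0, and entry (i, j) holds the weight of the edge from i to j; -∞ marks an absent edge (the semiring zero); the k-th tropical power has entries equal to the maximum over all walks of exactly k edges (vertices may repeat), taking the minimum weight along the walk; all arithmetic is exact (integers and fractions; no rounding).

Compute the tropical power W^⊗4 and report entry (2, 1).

W^⊗2:
  [36, 22, 36, 40]
  [24, 75, 23, 36]
  [24, 58, 24, 23]
  [-∞, -∞, 36, 75]
W^⊗3:
  [36, 40, 36, 36]
  [24, 36, 36, 75]
  [24, 23, 36, 58]
  [24, 75, 23, 36]
W^⊗4:
  [36, 36, 36, 40]
  [24, 75, 36, 36]
  [24, 58, 24, 36]
  [24, 36, 36, 75]
Key observation: the optimum is the walk 2->3->1->3->1, with weight 58 min 88 min 75 min 88 = 58.
Optimal value attained by: walk 2->3->1->3->1.
Answer: (W^⊗4)[2][1] = 58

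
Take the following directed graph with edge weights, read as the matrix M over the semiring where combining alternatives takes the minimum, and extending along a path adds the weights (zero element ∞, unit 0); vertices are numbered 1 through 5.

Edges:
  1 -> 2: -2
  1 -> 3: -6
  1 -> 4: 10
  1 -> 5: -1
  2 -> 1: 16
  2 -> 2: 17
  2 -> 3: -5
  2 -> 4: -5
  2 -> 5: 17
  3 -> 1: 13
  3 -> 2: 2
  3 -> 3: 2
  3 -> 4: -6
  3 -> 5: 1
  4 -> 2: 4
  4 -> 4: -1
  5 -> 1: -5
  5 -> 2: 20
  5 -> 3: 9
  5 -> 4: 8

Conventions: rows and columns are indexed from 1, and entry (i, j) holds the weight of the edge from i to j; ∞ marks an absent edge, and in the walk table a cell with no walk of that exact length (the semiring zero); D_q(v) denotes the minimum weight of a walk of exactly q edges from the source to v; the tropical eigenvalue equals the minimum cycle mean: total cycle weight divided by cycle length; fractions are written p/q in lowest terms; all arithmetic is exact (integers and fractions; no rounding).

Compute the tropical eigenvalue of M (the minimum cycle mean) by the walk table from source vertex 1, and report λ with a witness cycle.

q=0: [0, ∞, ∞, ∞, ∞]
q=1: [∞, -2, -6, 10, -1]
q=2: [-6, -4, -7, -12, -5]
q=3: [-10, -8, -12, -13, -7]
q=4: [-12, -12, -16, -18, -11]
q=5: [-16, -14, -18, -22, -15]
Optimal cycle mean attained by: cycle 1->3->5->1, total (-6) + 1 + (-5), length 3.
Answer: λ = -10/3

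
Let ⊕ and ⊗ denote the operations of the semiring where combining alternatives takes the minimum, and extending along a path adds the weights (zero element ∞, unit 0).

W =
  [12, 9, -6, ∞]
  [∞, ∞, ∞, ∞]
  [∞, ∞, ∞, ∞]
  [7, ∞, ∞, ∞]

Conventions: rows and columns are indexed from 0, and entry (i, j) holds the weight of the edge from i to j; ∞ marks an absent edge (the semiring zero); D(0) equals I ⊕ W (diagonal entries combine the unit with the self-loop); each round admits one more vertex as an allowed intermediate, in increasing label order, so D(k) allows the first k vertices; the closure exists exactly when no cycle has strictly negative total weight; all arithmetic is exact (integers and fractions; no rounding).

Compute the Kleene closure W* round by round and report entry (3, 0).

D(0):
  [0, 9, -6, ∞]
  [∞, 0, ∞, ∞]
  [∞, ∞, 0, ∞]
  [7, ∞, ∞, 0]
D(1):
  [0, 9, -6, ∞]
  [∞, 0, ∞, ∞]
  [∞, ∞, 0, ∞]
  [7, 16, 1, 0]
D(2):
  [0, 9, -6, ∞]
  [∞, 0, ∞, ∞]
  [∞, ∞, 0, ∞]
  [7, 16, 1, 0]
D(3):
  [0, 9, -6, ∞]
  [∞, 0, ∞, ∞]
  [∞, ∞, 0, ∞]
  [7, 16, 1, 0]
D(4):
  [0, 9, -6, ∞]
  [∞, 0, ∞, ∞]
  [∞, ∞, 0, ∞]
  [7, 16, 1, 0]
Answer: W*[3][0] = 7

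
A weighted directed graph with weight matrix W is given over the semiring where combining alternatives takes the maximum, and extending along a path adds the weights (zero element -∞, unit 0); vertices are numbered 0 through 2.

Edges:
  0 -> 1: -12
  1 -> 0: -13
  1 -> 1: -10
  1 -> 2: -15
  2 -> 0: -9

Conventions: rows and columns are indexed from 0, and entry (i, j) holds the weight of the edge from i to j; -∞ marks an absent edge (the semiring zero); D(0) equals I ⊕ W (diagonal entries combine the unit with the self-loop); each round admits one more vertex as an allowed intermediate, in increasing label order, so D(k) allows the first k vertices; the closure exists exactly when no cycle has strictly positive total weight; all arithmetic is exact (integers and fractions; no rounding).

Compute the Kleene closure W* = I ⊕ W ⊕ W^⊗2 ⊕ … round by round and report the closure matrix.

D(0):
  [0, -12, -∞]
  [-13, 0, -15]
  [-9, -∞, 0]
D(1):
  [0, -12, -∞]
  [-13, 0, -15]
  [-9, -21, 0]
D(2):
  [0, -12, -27]
  [-13, 0, -15]
  [-9, -21, 0]
D(3):
  [0, -12, -27]
  [-13, 0, -15]
  [-9, -21, 0]
Answer: W* = [[0, -12, -27], [-13, 0, -15], [-9, -21, 0]]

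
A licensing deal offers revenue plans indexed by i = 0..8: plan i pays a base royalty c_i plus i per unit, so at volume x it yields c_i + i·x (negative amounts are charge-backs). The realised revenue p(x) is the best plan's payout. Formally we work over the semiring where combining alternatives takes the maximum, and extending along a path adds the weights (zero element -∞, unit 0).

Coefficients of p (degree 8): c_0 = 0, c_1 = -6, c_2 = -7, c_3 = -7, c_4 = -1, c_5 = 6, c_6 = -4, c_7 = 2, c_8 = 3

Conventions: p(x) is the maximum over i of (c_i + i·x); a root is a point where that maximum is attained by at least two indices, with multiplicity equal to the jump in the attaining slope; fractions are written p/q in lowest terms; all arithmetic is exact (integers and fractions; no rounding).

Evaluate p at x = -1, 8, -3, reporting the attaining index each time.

p(-1) = max(0+0·(-1)=0, -6+1·(-1)=-7, -7+2·(-1)=-9, -7+3·(-1)=-10, -1+4·(-1)=-5, 6+5·(-1)=1, -4+6·(-1)=-10, 2+7·(-1)=-5, 3+8·(-1)=-5) = 1 (attained by i=5)
p(8) = max(0+0·8=0, -6+1·8=2, -7+2·8=9, -7+3·8=17, -1+4·8=31, 6+5·8=46, -4+6·8=44, 2+7·8=58, 3+8·8=67) = 67 (attained by i=8)
p(-3) = max(0+0·(-3)=0, -6+1·(-3)=-9, -7+2·(-3)=-13, -7+3·(-3)=-16, -1+4·(-3)=-13, 6+5·(-3)=-9, -4+6·(-3)=-22, 2+7·(-3)=-19, 3+8·(-3)=-21) = 0 (attained by i=0)
Answer: p(-1) = 1; p(8) = 67; p(-3) = 0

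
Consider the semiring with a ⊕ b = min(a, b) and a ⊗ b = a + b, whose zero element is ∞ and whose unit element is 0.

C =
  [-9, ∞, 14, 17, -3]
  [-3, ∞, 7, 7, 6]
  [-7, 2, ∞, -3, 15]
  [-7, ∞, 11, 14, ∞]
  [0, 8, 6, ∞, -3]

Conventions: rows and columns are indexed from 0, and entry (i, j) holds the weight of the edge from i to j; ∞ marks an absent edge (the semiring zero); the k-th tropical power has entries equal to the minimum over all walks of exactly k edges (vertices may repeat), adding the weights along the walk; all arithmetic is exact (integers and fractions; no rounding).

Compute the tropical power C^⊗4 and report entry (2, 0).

C^⊗2:
  [-18, 5, 3, 8, -12]
  [-12, 9, 11, 4, -6]
  [-16, 23, 7, 9, -10]
  [-16, 13, 7, 8, -10]
  [-9, 5, 3, 3, -6]
C^⊗3:
  [-27, -4, -6, -1, -21]
  [-21, 2, 0, 5, -15]
  [-25, -2, -4, 1, -19]
  [-25, -2, -4, 1, -19]
  [-18, 2, 0, 0, -12]
C^⊗4:
  [-36, -13, -15, -10, -30]
  [-30, -7, -9, -4, -24]
  [-34, -11, -13, -8, -28]
  [-34, -11, -13, -8, -28]
  [-27, -4, -6, -3, -21]
Key observation: the optimum is the walk 2->0->0->0->0, with weight (-7) + (-9) + (-9) + (-9) = -34.
Optimal value attained by: walk 2->0->0->0->0.
Answer: (C^⊗4)[2][0] = -34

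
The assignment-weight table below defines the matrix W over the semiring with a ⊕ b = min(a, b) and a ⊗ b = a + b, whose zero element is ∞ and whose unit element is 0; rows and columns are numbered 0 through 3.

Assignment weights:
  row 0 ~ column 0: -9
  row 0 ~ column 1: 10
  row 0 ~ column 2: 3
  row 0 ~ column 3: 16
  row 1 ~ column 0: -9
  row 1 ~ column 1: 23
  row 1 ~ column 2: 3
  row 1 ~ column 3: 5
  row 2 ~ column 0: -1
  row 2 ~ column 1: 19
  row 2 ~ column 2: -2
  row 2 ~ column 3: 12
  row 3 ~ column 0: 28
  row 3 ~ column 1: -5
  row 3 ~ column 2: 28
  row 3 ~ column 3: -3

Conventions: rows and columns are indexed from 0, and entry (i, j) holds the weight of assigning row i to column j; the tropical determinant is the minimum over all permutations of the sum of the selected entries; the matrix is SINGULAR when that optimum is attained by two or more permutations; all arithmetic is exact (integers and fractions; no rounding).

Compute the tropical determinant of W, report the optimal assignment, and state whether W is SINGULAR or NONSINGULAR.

σ = (0, 1, 2, 3): (-9) + 23 + (-2) + (-3) = 9
σ = (0, 1, 3, 2): (-9) + 23 + 12 + 28 = 54
σ = (0, 2, 1, 3): (-9) + 3 + 19 + (-3) = 10
σ = (0, 2, 3, 1): (-9) + 3 + 12 + (-5) = 1
σ = (0, 3, 1, 2): (-9) + 5 + 19 + 28 = 43
σ = (0, 3, 2, 1): (-9) + 5 + (-2) + (-5) = -11
σ = (1, 0, 2, 3): 10 + (-9) + (-2) + (-3) = -4
σ = (1, 0, 3, 2): 10 + (-9) + 12 + 28 = 41
σ = (1, 2, 0, 3): 10 + 3 + (-1) + (-3) = 9
σ = (1, 2, 3, 0): 10 + 3 + 12 + 28 = 53
σ = (1, 3, 0, 2): 10 + 5 + (-1) + 28 = 42
σ = (1, 3, 2, 0): 10 + 5 + (-2) + 28 = 41
σ = (2, 0, 1, 3): 3 + (-9) + 19 + (-3) = 10
σ = (2, 0, 3, 1): 3 + (-9) + 12 + (-5) = 1
σ = (2, 1, 0, 3): 3 + 23 + (-1) + (-3) = 22
σ = (2, 1, 3, 0): 3 + 23 + 12 + 28 = 66
σ = (2, 3, 0, 1): 3 + 5 + (-1) + (-5) = 2
σ = (2, 3, 1, 0): 3 + 5 + 19 + 28 = 55
σ = (3, 0, 1, 2): 16 + (-9) + 19 + 28 = 54
σ = (3, 0, 2, 1): 16 + (-9) + (-2) + (-5) = 0
σ = (3, 1, 0, 2): 16 + 23 + (-1) + 28 = 66
σ = (3, 1, 2, 0): 16 + 23 + (-2) + 28 = 65
σ = (3, 2, 0, 1): 16 + 3 + (-1) + (-5) = 13
σ = (3, 2, 1, 0): 16 + 3 + 19 + 28 = 66
Optimal value attained by: σ = (0, 3, 2, 1).
Answer: det⊕(W) = -11; verdict: NONSINGULAR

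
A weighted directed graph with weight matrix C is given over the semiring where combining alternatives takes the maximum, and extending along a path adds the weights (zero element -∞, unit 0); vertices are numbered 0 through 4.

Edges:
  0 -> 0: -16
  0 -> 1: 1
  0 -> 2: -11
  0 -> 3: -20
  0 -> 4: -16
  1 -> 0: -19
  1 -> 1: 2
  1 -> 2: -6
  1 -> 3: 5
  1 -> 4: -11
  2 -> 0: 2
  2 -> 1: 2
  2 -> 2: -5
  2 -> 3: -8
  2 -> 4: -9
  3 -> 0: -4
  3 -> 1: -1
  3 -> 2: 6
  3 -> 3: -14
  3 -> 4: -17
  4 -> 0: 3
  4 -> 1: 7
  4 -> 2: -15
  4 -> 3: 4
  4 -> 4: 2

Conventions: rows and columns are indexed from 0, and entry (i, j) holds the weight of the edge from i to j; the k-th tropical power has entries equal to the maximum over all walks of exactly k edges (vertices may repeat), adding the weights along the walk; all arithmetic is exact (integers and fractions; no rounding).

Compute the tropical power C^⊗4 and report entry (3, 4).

C^⊗2:
  [-9, 3, -5, 6, -10]
  [1, 4, 11, 7, -9]
  [-3, 4, -2, 7, -7]
  [8, 8, 1, 4, -3]
  [5, 9, 10, 12, 4]
C^⊗3:
  [2, 5, 12, 8, -8]
  [13, 13, 13, 9, 2]
  [3, 6, 13, 9, -5]
  [3, 10, 10, 13, -1]
  [12, 12, 18, 14, 6]
C^⊗4:
  [14, 14, 14, 10, 3]
  [15, 15, 15, 18, 4]
  [15, 15, 15, 11, 4]
  [12, 12, 19, 15, 1]
  [20, 20, 20, 17, 9]
Key observation: the optimum is the walk 3->1->3->2->4, with weight (-1) + 5 + 6 + (-9) = 1.
Optimal value attained by: walk 3->1->3->2->4.
Answer: (C^⊗4)[3][4] = 1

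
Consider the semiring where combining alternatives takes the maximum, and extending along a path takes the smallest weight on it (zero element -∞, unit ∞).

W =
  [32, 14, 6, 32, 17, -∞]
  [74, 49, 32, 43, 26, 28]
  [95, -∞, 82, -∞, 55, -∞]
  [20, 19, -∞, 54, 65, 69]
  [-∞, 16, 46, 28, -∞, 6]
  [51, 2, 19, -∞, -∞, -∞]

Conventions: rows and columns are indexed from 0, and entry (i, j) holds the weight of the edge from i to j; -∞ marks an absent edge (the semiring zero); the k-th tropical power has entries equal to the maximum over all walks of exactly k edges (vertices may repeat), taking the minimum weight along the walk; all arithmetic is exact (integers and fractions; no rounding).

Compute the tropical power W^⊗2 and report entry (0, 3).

W^⊗2:
  [32, 19, 17, 32, 32, 32]
  [49, 49, 32, 43, 43, 43]
  [82, 16, 82, 32, 55, 6]
  [51, 19, 46, 54, 54, 54]
  [46, 19, 46, 28, 46, 28]
  [32, 14, 19, 32, 19, 2]
Key observation: the optimum is the walk 0->0->3, with weight 32 min 32 = 32.
Optimal value attained by: walk 0->0->3.
Answer: (W^⊗2)[0][3] = 32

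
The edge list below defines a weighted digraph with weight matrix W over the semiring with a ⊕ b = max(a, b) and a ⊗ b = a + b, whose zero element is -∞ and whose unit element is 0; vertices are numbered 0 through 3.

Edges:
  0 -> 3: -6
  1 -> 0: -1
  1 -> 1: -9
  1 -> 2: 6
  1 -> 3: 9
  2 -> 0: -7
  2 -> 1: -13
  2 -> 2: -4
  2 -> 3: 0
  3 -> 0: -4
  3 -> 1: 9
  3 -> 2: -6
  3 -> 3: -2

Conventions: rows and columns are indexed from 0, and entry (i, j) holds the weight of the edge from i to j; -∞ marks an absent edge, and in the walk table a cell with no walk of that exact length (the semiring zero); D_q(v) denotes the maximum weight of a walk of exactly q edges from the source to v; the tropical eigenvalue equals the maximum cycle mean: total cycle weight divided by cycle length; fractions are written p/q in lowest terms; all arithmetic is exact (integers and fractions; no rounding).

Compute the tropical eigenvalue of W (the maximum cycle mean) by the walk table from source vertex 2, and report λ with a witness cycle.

q=0: [-∞, -∞, 0, -∞]
q=1: [-7, -13, -4, 0]
q=2: [-4, 9, -6, -2]
q=3: [8, 7, 15, 18]
q=4: [14, 27, 13, 16]
Optimal cycle mean attained by: cycle 1->3->1, total 9 + 9, length 2.
Answer: λ = 9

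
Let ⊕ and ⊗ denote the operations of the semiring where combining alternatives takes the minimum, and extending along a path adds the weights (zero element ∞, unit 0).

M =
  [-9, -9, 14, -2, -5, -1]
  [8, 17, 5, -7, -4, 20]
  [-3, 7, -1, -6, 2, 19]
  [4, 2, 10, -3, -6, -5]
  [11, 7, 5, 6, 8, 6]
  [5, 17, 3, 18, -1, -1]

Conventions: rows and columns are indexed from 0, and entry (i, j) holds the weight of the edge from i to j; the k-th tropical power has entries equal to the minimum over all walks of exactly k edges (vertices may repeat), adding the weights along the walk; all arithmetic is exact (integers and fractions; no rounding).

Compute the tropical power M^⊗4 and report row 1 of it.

M^⊗2:
  [-18, -18, -4, -16, -14, -10]
  [-3, -5, 1, -10, -13, -12]
  [-12, -12, -2, -9, -12, -11]
  [-5, -5, -2, -6, -9, -8]
  [2, 2, 4, -1, 0, 1]
  [-4, -4, 2, -3, -2, -2]
M^⊗3:
  [-27, -27, -13, -25, -23, -21]
  [-12, -12, -9, -13, -16, -15]
  [-21, -21, -8, -19, -17, -14]
  [-14, -14, -5, -12, -12, -11]
  [-7, -7, 3, -5, -7, -6]
  [-13, -13, 1, -11, -9, -8]
M^⊗4:
  [-36, -36, -22, -34, -32, -30]
  [-21, -21, -12, -19, -19, -18]
  [-30, -30, -16, -28, -26, -24]
  [-23, -23, -9, -21, -19, -17]
  [-16, -16, -3, -14, -12, -10]
  [-22, -22, -8, -20, -18, -16]
Answer: row 1 of M^⊗4 = [-21, -21, -12, -19, -19, -18]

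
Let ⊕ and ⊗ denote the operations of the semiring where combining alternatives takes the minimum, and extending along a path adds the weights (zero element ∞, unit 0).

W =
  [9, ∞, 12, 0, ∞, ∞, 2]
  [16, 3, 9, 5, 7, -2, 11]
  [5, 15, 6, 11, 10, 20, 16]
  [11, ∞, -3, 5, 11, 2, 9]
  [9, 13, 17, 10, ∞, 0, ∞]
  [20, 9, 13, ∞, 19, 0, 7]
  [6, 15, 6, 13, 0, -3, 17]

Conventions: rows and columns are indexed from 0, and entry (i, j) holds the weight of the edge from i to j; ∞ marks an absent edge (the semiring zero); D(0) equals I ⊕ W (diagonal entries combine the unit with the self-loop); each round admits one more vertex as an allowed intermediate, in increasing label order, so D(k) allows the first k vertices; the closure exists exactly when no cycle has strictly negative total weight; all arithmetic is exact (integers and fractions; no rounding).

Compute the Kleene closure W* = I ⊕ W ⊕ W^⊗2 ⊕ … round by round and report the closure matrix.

D(0):
  [0, ∞, 12, 0, ∞, ∞, 2]
  [16, 0, 9, 5, 7, -2, 11]
  [5, 15, 0, 11, 10, 20, 16]
  [11, ∞, -3, 0, 11, 2, 9]
  [9, 13, 17, 10, 0, 0, ∞]
  [20, 9, 13, ∞, 19, 0, 7]
  [6, 15, 6, 13, 0, -3, 0]
D(1):
  [0, ∞, 12, 0, ∞, ∞, 2]
  [16, 0, 9, 5, 7, -2, 11]
  [5, 15, 0, 5, 10, 20, 7]
  [11, ∞, -3, 0, 11, 2, 9]
  [9, 13, 17, 9, 0, 0, 11]
  [20, 9, 13, 20, 19, 0, 7]
  [6, 15, 6, 6, 0, -3, 0]
D(2):
  [0, ∞, 12, 0, ∞, ∞, 2]
  [16, 0, 9, 5, 7, -2, 11]
  [5, 15, 0, 5, 10, 13, 7]
  [11, ∞, -3, 0, 11, 2, 9]
  [9, 13, 17, 9, 0, 0, 11]
  [20, 9, 13, 14, 16, 0, 7]
  [6, 15, 6, 6, 0, -3, 0]
D(3):
  [0, 27, 12, 0, 22, 25, 2]
  [14, 0, 9, 5, 7, -2, 11]
  [5, 15, 0, 5, 10, 13, 7]
  [2, 12, -3, 0, 7, 2, 4]
  [9, 13, 17, 9, 0, 0, 11]
  [18, 9, 13, 14, 16, 0, 7]
  [6, 15, 6, 6, 0, -3, 0]
D(4):
  [0, 12, -3, 0, 7, 2, 2]
  [7, 0, 2, 5, 7, -2, 9]
  [5, 15, 0, 5, 10, 7, 7]
  [2, 12, -3, 0, 7, 2, 4]
  [9, 13, 6, 9, 0, 0, 11]
  [16, 9, 11, 14, 16, 0, 7]
  [6, 15, 3, 6, 0, -3, 0]
D(5):
  [0, 12, -3, 0, 7, 2, 2]
  [7, 0, 2, 5, 7, -2, 9]
  [5, 15, 0, 5, 10, 7, 7]
  [2, 12, -3, 0, 7, 2, 4]
  [9, 13, 6, 9, 0, 0, 11]
  [16, 9, 11, 14, 16, 0, 7]
  [6, 13, 3, 6, 0, -3, 0]
D(6):
  [0, 11, -3, 0, 7, 2, 2]
  [7, 0, 2, 5, 7, -2, 5]
  [5, 15, 0, 5, 10, 7, 7]
  [2, 11, -3, 0, 7, 2, 4]
  [9, 9, 6, 9, 0, 0, 7]
  [16, 9, 11, 14, 16, 0, 7]
  [6, 6, 3, 6, 0, -3, 0]
D(7):
  [0, 8, -3, 0, 2, -1, 2]
  [7, 0, 2, 5, 5, -2, 5]
  [5, 13, 0, 5, 7, 4, 7]
  [2, 10, -3, 0, 4, 1, 4]
  [9, 9, 6, 9, 0, 0, 7]
  [13, 9, 10, 13, 7, 0, 7]
  [6, 6, 3, 6, 0, -3, 0]
Answer: W* = [[0, 8, -3, 0, 2, -1, 2], [7, 0, 2, 5, 5, -2, 5], [5, 13, 0, 5, 7, 4, 7], [2, 10, -3, 0, 4, 1, 4], [9, 9, 6, 9, 0, 0, 7], [13, 9, 10, 13, 7, 0, 7], [6, 6, 3, 6, 0, -3, 0]]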